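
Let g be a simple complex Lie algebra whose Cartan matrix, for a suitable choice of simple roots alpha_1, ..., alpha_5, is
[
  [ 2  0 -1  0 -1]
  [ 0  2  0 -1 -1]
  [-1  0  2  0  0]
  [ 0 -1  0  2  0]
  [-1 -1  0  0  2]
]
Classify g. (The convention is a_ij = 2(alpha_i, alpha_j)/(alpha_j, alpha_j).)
The matrix has rank 5 with 2's on the diagonal. Reading the off-diagonal entries as Dynkin edges (a single edge where a_ij = a_ji = -1; a double or triple edge where a_ij * a_ji = 2 or 3), the diagram is a chain of 5 nodes with single edges (A_5). One simple-root ordering that puts it in standard form is (alpha_3, alpha_1, alpha_5, alpha_2, alpha_4). So the algebra is type A_5, i.e. sl(6).

type A_5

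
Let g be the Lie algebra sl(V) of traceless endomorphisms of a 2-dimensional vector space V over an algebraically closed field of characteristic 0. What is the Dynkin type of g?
This is sl(2), which has dimension 2^2 - 1 = 3 and rank 2 - 1 = 1 (a Cartan subalgebra is the diagonal traceless matrices). In the classification of classical Lie algebras, the special linear algebra sl(n+1) has type A_n; here n = 1, so the Dynkin diagram is a chain of 1 nodes with single edges (A_1). Hence the type is A_1.

A_1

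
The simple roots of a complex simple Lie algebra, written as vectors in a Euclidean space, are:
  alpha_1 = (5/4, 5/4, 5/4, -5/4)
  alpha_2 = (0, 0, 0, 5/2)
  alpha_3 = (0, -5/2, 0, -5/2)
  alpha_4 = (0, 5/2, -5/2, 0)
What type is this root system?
F_4

Compute the Cartan integers a_ij = 2(alpha_i, alpha_j)/(alpha_j, alpha_j); the resulting 4x4 Cartan matrix is
[[2, -1, 0, 0], [-1, 2, -1, 0], [0, -2, 2, -1], [0, 0, -1, 2]].
The roots have two lengths (squared-length ratio 2:1); the short ones are alpha_{1,2}. The associated Dynkin diagram is a chain of 4 nodes with a double edge between the middle two (F_4), so the type is F_4.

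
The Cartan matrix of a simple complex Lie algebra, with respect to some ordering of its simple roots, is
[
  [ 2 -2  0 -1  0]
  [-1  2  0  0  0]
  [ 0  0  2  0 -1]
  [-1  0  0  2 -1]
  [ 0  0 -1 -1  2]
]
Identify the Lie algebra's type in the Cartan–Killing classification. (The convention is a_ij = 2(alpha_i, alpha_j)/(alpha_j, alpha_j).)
The matrix has rank 5 with 2's on the diagonal. Reading the off-diagonal entries as Dynkin edges (a single edge where a_ij = a_ji = -1; a double or triple edge where a_ij * a_ji = 2 or 3), the diagram is a chain of 5 nodes with a double edge at one end; the terminal node there is the unique short simple root (B_5). One simple-root ordering that puts it in standard form is (alpha_3, alpha_5, alpha_4, alpha_1, alpha_2). So the algebra is type B_5, i.e. so(11).

B_5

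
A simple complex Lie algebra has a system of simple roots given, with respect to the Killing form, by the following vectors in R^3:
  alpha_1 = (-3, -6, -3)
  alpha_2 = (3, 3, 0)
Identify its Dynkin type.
G2

Compute the Cartan integers a_ij = 2(alpha_i, alpha_j)/(alpha_j, alpha_j); the resulting 2x2 Cartan matrix is
[[2, -3], [-1, 2]].
The roots have two lengths (squared-length ratio 3:1); the short ones are alpha_{2}. The associated Dynkin diagram is two nodes joined by a triple edge (G_2), so the type is G_2.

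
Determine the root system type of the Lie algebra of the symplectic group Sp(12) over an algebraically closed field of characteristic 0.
C_6 (sp(12))

This is sp(12), which has dimension 12(12+1)/2 = 78 and rank 12/2 = 6. In the classification of classical Lie algebras, the symplectic algebra sp(2n) has type C_n; here n = 6, so the Dynkin diagram is a chain of 6 nodes with a double edge at one end; the terminal node there is the unique long simple root (C_6). Hence the type is C_6.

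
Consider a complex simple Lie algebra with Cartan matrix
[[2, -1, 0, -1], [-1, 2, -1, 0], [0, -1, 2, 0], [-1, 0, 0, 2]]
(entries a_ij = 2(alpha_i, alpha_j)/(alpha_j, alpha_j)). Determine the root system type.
A_4 (sl(5))

The matrix has rank 4 with 2's on the diagonal. Reading the off-diagonal entries as Dynkin edges (a single edge where a_ij = a_ji = -1; a double or triple edge where a_ij * a_ji = 2 or 3), the diagram is a chain of 4 nodes with single edges (A_4). One simple-root ordering that puts it in standard form is (alpha_3, alpha_2, alpha_1, alpha_4). So the algebra is type A_4, i.e. sl(5).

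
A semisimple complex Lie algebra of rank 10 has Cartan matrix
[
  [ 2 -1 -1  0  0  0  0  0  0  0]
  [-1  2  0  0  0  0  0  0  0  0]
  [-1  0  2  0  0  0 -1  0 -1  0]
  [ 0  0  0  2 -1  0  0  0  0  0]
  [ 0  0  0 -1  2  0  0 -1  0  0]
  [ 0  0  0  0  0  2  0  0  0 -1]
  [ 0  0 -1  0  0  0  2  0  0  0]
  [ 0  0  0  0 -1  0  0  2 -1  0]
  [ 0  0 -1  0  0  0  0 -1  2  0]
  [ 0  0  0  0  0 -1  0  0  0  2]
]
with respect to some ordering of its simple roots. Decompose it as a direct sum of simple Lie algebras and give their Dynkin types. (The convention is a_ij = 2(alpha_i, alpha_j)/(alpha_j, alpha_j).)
A_2 (sl(3)) ⊕ E_8

The diagram associated to this matrix has two connected components: the simple roots {alpha_6, alpha_10} form a chain of 2 nodes with single edges (A_2), and {alpha_1, alpha_2, alpha_3, alpha_4, alpha_5, alpha_7, alpha_8, alpha_9} form a chain of 7 nodes with one extra node attached to the third node from one end (E_8). A semisimple Lie algebra decomposes uniquely as the direct sum of simple ideals, one per connected component of its Dynkin diagram, so g ≅ A_2 ⊕ E_8 (dimension 8 + 248 = 256).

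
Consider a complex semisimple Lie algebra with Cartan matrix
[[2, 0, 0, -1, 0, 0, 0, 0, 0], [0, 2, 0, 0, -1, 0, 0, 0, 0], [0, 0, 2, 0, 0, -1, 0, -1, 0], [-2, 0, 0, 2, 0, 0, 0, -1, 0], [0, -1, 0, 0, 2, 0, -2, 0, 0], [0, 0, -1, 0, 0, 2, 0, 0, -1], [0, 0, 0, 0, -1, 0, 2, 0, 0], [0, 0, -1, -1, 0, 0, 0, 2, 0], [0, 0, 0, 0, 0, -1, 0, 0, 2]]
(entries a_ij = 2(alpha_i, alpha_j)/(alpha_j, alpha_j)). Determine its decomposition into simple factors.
The diagram associated to this matrix has two connected components: the simple roots {alpha_2, alpha_5, alpha_7} form a chain of 3 nodes with a double edge at one end; the terminal node there is the unique short simple root (B_3), and {alpha_1, alpha_3, alpha_4, alpha_6, alpha_8, alpha_9} form a chain of 6 nodes with a double edge at one end; the terminal node there is the unique short simple root (B_6). A semisimple Lie algebra decomposes uniquely as the direct sum of simple ideals, one per connected component of its Dynkin diagram, so g ≅ B_3 ⊕ B_6 (dimension 21 + 78 = 99).

B_3 ⊕ B_6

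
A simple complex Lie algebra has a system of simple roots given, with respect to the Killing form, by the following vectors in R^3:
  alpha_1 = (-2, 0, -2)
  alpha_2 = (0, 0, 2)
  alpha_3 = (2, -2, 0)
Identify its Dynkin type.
B_3

Compute the Cartan integers a_ij = 2(alpha_i, alpha_j)/(alpha_j, alpha_j); the resulting 3x3 Cartan matrix is
[[2, -2, -1], [-1, 2, 0], [-1, 0, 2]].
The roots have two lengths (squared-length ratio 2:1); the short ones are alpha_{2}. The associated Dynkin diagram is a chain of 3 nodes with a double edge at one end; the terminal node there is the unique short simple root (B_3), so the type is B_3 (the algebra so(7)).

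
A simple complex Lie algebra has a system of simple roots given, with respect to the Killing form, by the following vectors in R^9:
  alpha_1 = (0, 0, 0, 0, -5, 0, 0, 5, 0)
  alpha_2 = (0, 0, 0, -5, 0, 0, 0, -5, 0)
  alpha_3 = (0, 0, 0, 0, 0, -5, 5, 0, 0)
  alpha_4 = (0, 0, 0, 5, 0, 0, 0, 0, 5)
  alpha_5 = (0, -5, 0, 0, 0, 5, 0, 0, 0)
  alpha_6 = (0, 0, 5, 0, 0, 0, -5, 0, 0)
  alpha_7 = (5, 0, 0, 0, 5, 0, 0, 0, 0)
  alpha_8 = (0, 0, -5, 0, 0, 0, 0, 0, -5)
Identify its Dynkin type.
A_8

Compute the Cartan integers a_ij = 2(alpha_i, alpha_j)/(alpha_j, alpha_j); the resulting 8x8 Cartan matrix is
[[2, -1, 0, 0, 0, 0, -1, 0], [-1, 2, 0, -1, 0, 0, 0, 0], [0, 0, 2, 0, -1, -1, 0, 0], [0, -1, 0, 2, 0, 0, 0, -1], [0, 0, -1, 0, 2, 0, 0, 0], [0, 0, -1, 0, 0, 2, 0, -1], [-1, 0, 0, 0, 0, 0, 2, 0], [0, 0, 0, -1, 0, -1, 0, 2]].
All simple roots have the same length, so the diagram is simply laced. The associated Dynkin diagram is a chain of 8 nodes with single edges (A_8), so the type is A_8 (the algebra sl(9)).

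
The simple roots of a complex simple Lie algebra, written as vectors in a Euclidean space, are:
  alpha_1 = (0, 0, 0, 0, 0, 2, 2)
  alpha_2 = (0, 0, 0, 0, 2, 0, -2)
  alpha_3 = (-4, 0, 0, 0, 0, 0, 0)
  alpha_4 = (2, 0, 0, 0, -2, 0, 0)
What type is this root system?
C_4 (sp(8))

Compute the Cartan integers a_ij = 2(alpha_i, alpha_j)/(alpha_j, alpha_j); the resulting 4x4 Cartan matrix is
[[2, -1, 0, 0], [-1, 2, 0, -1], [0, 0, 2, -2], [0, -1, -1, 2]].
The roots have two lengths (squared-length ratio 2:1); the short ones are alpha_{1,2,4}. The associated Dynkin diagram is a chain of 4 nodes with a double edge at one end; the terminal node there is the unique long simple root (C_4), so the type is C_4 (the algebra sp(8)).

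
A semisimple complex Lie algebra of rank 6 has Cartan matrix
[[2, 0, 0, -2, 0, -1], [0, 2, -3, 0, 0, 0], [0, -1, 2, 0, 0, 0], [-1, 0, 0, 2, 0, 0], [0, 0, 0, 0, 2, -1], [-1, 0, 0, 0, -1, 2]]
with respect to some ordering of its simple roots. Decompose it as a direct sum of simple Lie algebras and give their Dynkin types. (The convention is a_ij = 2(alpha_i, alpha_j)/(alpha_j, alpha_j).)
The diagram associated to this matrix has two connected components: the simple roots {alpha_1, alpha_4, alpha_5, alpha_6} form a chain of 4 nodes with a double edge at one end; the terminal node there is the unique short simple root (B_4), and {alpha_2, alpha_3} form two nodes joined by a triple edge (G_2). A semisimple Lie algebra decomposes uniquely as the direct sum of simple ideals, one per connected component of its Dynkin diagram, so g ≅ B_4 ⊕ G_2 (dimension 36 + 14 = 50).

B4 + G2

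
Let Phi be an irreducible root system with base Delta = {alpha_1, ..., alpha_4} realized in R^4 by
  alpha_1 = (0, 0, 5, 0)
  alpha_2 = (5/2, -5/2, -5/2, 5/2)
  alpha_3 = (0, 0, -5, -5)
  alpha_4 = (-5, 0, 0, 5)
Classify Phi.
Compute the Cartan integers a_ij = 2(alpha_i, alpha_j)/(alpha_j, alpha_j); the resulting 4x4 Cartan matrix is
[[2, -1, -1, 0], [-1, 2, 0, 0], [-2, 0, 2, -1], [0, 0, -1, 2]].
The roots have two lengths (squared-length ratio 2:1); the short ones are alpha_{1,2}. The associated Dynkin diagram is a chain of 4 nodes with a double edge between the middle two (F_4), so the type is F_4.

F4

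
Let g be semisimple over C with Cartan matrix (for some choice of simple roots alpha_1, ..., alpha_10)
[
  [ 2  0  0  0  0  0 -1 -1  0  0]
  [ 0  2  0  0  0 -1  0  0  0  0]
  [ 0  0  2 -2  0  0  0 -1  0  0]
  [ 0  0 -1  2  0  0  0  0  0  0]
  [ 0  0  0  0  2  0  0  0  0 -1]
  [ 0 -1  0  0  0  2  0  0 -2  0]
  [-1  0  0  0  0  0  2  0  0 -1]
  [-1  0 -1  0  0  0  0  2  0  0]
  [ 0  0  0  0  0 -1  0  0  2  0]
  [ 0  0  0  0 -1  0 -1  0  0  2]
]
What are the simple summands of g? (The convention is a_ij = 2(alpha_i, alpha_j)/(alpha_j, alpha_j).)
The diagram associated to this matrix has two connected components: the simple roots {alpha_2, alpha_6, alpha_9} form a chain of 3 nodes with a double edge at one end; the terminal node there is the unique short simple root (B_3), and {alpha_1, alpha_3, alpha_4, alpha_5, alpha_7, alpha_8, alpha_10} form a chain of 7 nodes with a double edge at one end; the terminal node there is the unique short simple root (B_7). A semisimple Lie algebra decomposes uniquely as the direct sum of simple ideals, one per connected component of its Dynkin diagram, so g ≅ B_3 ⊕ B_7 (dimension 21 + 105 = 126).

B_3 (so(7)) ⊕ B_7 (so(15))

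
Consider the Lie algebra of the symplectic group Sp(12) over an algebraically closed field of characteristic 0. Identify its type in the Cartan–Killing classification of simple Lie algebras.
C6

This is sp(12), which has dimension 12(12+1)/2 = 78 and rank 12/2 = 6. In the classification of classical Lie algebras, the symplectic algebra sp(2n) has type C_n; here n = 6, so the Dynkin diagram is a chain of 6 nodes with a double edge at one end; the terminal node there is the unique long simple root (C_6). Hence the type is C_6.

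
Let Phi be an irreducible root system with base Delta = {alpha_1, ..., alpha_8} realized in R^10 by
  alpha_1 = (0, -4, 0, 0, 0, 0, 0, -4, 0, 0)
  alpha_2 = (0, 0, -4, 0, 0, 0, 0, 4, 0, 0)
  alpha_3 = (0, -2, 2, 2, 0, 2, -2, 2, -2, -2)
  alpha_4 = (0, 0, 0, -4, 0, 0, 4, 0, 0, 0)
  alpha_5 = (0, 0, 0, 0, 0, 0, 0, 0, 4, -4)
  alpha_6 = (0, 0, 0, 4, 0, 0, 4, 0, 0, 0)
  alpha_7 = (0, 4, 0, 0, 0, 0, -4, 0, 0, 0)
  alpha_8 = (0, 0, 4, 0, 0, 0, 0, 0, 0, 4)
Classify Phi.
E_8

Compute the Cartan integers a_ij = 2(alpha_i, alpha_j)/(alpha_j, alpha_j); the resulting 8x8 Cartan matrix is
[[2, -1, 0, 0, 0, 0, -1, 0], [-1, 2, 0, 0, 0, 0, 0, -1], [0, 0, 2, -1, 0, 0, 0, 0], [0, 0, -1, 2, 0, 0, -1, 0], [0, 0, 0, 0, 2, 0, 0, -1], [0, 0, 0, 0, 0, 2, -1, 0], [-1, 0, 0, -1, 0, -1, 2, 0], [0, -1, 0, 0, -1, 0, 0, 2]].
All simple roots have the same length, so the diagram is simply laced. The associated Dynkin diagram is a chain of 7 nodes with one extra node attached to the third node from one end (E_8), so the type is E_8.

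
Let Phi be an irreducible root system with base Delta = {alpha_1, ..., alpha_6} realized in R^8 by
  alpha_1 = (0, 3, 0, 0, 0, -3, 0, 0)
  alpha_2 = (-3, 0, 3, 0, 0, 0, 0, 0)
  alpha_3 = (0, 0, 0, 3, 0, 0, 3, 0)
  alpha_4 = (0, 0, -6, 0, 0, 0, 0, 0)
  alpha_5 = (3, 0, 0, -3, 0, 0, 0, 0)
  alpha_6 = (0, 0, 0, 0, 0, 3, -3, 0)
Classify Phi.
C_6

Compute the Cartan integers a_ij = 2(alpha_i, alpha_j)/(alpha_j, alpha_j); the resulting 6x6 Cartan matrix is
[[2, 0, 0, 0, 0, -1], [0, 2, 0, -1, -1, 0], [0, 0, 2, 0, -1, -1], [0, -2, 0, 2, 0, 0], [0, -1, -1, 0, 2, 0], [-1, 0, -1, 0, 0, 2]].
The roots have two lengths (squared-length ratio 2:1); the short ones are alpha_{1,2,3,5,6}. The associated Dynkin diagram is a chain of 6 nodes with a double edge at one end; the terminal node there is the unique long simple root (C_6), so the type is C_6 (the algebra sp(12)).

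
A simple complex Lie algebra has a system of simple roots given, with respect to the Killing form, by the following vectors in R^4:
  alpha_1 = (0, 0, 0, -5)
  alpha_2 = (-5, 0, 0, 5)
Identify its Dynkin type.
Compute the Cartan integers a_ij = 2(alpha_i, alpha_j)/(alpha_j, alpha_j); the resulting 2x2 Cartan matrix is
[[2, -1], [-2, 2]].
The roots have two lengths (squared-length ratio 2:1); the short ones are alpha_{1}. The associated Dynkin diagram is a chain of 2 nodes with a double edge at one end; the terminal node there is the unique short simple root (B_2), so the type is B_2 (the algebra so(5)).

B_2 (so(5))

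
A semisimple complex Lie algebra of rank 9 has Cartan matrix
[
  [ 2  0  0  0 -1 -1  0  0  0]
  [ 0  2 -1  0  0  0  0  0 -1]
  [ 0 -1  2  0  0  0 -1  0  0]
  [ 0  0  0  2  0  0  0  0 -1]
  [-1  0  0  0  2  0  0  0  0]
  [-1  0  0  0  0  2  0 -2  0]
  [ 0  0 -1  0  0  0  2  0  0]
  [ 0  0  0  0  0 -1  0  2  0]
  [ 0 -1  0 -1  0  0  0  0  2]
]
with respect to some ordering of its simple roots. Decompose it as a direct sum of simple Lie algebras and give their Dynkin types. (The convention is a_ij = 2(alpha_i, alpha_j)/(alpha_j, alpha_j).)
The diagram associated to this matrix has two connected components: the simple roots {alpha_2, alpha_3, alpha_4, alpha_7, alpha_9} form a chain of 5 nodes with single edges (A_5), and {alpha_1, alpha_5, alpha_6, alpha_8} form a chain of 4 nodes with a double edge at one end; the terminal node there is the unique short simple root (B_4). A semisimple Lie algebra decomposes uniquely as the direct sum of simple ideals, one per connected component of its Dynkin diagram, so g ≅ A_5 ⊕ B_4 (dimension 35 + 36 = 71).

type A_5 + type B_4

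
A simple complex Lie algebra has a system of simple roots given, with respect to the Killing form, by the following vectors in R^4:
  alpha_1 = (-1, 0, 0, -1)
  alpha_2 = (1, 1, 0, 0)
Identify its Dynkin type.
Compute the Cartan integers a_ij = 2(alpha_i, alpha_j)/(alpha_j, alpha_j); the resulting 2x2 Cartan matrix is
[[2, -1], [-1, 2]].
All simple roots have the same length, so the diagram is simply laced. The associated Dynkin diagram is a chain of 2 nodes with single edges (A_2), so the type is A_2 (the algebra sl(3)).

A2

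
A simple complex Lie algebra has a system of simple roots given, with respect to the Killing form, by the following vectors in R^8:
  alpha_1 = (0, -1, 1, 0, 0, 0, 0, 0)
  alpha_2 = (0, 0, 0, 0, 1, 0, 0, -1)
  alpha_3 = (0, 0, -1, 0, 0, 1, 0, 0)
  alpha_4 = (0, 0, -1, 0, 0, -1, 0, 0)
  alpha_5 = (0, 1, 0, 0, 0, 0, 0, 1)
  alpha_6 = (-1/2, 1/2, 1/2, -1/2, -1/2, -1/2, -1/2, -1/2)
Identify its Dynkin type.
E_6

Compute the Cartan integers a_ij = 2(alpha_i, alpha_j)/(alpha_j, alpha_j); the resulting 6x6 Cartan matrix is
[[2, 0, -1, -1, -1, 0], [0, 2, 0, 0, -1, 0], [-1, 0, 2, 0, 0, -1], [-1, 0, 0, 2, 0, 0], [-1, -1, 0, 0, 2, 0], [0, 0, -1, 0, 0, 2]].
All simple roots have the same length, so the diagram is simply laced. The associated Dynkin diagram is a chain of 5 nodes with one extra node attached to the third node from one end (E_6), so the type is E_6.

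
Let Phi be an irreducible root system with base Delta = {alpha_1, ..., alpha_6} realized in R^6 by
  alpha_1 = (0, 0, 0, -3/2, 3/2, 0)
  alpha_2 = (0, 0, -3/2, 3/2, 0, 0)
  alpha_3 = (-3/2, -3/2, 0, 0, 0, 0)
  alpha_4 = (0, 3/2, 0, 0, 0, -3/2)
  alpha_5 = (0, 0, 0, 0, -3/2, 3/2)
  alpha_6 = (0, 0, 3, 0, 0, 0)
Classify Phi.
Compute the Cartan integers a_ij = 2(alpha_i, alpha_j)/(alpha_j, alpha_j); the resulting 6x6 Cartan matrix is
[[2, -1, 0, 0, -1, 0], [-1, 2, 0, 0, 0, -1], [0, 0, 2, -1, 0, 0], [0, 0, -1, 2, -1, 0], [-1, 0, 0, -1, 2, 0], [0, -2, 0, 0, 0, 2]].
The roots have two lengths (squared-length ratio 2:1); the short ones are alpha_{1,2,3,4,5}. The associated Dynkin diagram is a chain of 6 nodes with a double edge at one end; the terminal node there is the unique long simple root (C_6), so the type is C_6 (the algebra sp(12)).

type C_6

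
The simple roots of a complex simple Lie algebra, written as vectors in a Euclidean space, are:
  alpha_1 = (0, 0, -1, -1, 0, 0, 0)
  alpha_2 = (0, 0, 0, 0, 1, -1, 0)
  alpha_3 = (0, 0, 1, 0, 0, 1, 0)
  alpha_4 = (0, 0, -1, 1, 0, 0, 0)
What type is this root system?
Compute the Cartan integers a_ij = 2(alpha_i, alpha_j)/(alpha_j, alpha_j); the resulting 4x4 Cartan matrix is
[[2, 0, -1, 0], [0, 2, -1, 0], [-1, -1, 2, -1], [0, 0, -1, 2]].
All simple roots have the same length, so the diagram is simply laced. The associated Dynkin diagram is a chain of 2 nodes with a fork of two nodes at one end (D_4), so the type is D_4 (the algebra so(8)).

D4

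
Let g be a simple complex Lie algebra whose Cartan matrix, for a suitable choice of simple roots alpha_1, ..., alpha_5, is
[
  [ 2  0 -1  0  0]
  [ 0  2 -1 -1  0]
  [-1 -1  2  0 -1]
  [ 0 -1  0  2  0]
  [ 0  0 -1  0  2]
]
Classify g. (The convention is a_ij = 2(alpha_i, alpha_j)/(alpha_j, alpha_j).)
D_5 (so(10))

The matrix has rank 5 with 2's on the diagonal. Reading the off-diagonal entries as Dynkin edges (a single edge where a_ij = a_ji = -1; a double or triple edge where a_ij * a_ji = 2 or 3), the diagram is a chain of 3 nodes with a fork of two nodes at one end (D_5). One simple-root ordering that puts it in standard form is (alpha_4, alpha_2, alpha_3, alpha_1, alpha_5). So the algebra is type D_5, i.e. so(10).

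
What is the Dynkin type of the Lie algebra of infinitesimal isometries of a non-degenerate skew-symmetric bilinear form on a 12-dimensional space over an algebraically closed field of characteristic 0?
type C_6

This is sp(12), which has dimension 12(12+1)/2 = 78 and rank 12/2 = 6. In the classification of classical Lie algebras, the symplectic algebra sp(2n) has type C_n; here n = 6, so the Dynkin diagram is a chain of 6 nodes with a double edge at one end; the terminal node there is the unique long simple root (C_6). Hence the type is C_6.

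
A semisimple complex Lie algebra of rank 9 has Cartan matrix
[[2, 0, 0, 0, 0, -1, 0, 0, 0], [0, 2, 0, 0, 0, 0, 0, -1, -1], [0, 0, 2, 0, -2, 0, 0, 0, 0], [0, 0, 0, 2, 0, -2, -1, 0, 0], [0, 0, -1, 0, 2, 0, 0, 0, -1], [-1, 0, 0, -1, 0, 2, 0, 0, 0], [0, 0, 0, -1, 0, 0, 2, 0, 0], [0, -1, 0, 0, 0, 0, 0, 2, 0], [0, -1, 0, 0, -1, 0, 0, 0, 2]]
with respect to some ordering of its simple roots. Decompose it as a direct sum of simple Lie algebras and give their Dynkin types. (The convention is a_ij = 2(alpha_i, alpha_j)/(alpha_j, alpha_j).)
The diagram associated to this matrix has two connected components: the simple roots {alpha_2, alpha_3, alpha_5, alpha_8, alpha_9} form a chain of 5 nodes with a double edge at one end; the terminal node there is the unique long simple root (C_5), and {alpha_1, alpha_4, alpha_6, alpha_7} form a chain of 4 nodes with a double edge between the middle two (F_4). A semisimple Lie algebra decomposes uniquely as the direct sum of simple ideals, one per connected component of its Dynkin diagram, so g ≅ C_5 ⊕ F_4 (dimension 55 + 52 = 107).

C_5 ⊕ F_4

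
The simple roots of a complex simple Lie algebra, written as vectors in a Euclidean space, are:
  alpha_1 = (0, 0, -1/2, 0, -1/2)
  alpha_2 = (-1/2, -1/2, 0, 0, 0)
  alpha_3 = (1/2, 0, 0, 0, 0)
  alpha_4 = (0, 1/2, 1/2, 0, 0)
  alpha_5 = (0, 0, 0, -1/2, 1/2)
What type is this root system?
B_5 (so(11))

Compute the Cartan integers a_ij = 2(alpha_i, alpha_j)/(alpha_j, alpha_j); the resulting 5x5 Cartan matrix is
[[2, 0, 0, -1, -1], [0, 2, -2, -1, 0], [0, -1, 2, 0, 0], [-1, -1, 0, 2, 0], [-1, 0, 0, 0, 2]].
The roots have two lengths (squared-length ratio 2:1); the short ones are alpha_{3}. The associated Dynkin diagram is a chain of 5 nodes with a double edge at one end; the terminal node there is the unique short simple root (B_5), so the type is B_5 (the algebra so(11)).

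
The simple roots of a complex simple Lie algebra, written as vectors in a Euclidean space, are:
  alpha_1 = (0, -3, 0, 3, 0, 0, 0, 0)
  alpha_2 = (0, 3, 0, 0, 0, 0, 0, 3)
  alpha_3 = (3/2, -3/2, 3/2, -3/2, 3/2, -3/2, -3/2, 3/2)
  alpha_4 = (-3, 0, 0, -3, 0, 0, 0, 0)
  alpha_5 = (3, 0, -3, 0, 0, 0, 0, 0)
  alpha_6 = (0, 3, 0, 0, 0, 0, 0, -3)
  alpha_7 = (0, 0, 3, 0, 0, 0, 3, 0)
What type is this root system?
E7

Compute the Cartan integers a_ij = 2(alpha_i, alpha_j)/(alpha_j, alpha_j); the resulting 7x7 Cartan matrix is
[[2, -1, 0, -1, 0, -1, 0], [-1, 2, 0, 0, 0, 0, 0], [0, 0, 2, 0, 0, -1, 0], [-1, 0, 0, 2, -1, 0, 0], [0, 0, 0, -1, 2, 0, -1], [-1, 0, -1, 0, 0, 2, 0], [0, 0, 0, 0, -1, 0, 2]].
All simple roots have the same length, so the diagram is simply laced. The associated Dynkin diagram is a chain of 6 nodes with one extra node attached to the third node from one end (E_7), so the type is E_7.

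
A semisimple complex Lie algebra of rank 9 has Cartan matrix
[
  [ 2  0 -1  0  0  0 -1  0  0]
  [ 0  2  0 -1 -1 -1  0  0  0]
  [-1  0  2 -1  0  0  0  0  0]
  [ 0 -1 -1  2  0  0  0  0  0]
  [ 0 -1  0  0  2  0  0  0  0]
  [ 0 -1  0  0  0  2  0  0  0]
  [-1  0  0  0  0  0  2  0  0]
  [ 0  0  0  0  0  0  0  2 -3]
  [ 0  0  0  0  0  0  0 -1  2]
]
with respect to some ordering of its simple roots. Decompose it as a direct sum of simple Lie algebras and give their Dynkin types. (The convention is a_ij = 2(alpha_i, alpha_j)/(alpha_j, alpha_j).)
The diagram associated to this matrix has two connected components: the simple roots {alpha_1, alpha_2, alpha_3, alpha_4, alpha_5, alpha_6, alpha_7} form a chain of 5 nodes with a fork of two nodes at one end (D_7), and {alpha_8, alpha_9} form two nodes joined by a triple edge (G_2). A semisimple Lie algebra decomposes uniquely as the direct sum of simple ideals, one per connected component of its Dynkin diagram, so g ≅ D_7 ⊕ G_2 (dimension 91 + 14 = 105).

D_7 (so(14)) ⊕ G_2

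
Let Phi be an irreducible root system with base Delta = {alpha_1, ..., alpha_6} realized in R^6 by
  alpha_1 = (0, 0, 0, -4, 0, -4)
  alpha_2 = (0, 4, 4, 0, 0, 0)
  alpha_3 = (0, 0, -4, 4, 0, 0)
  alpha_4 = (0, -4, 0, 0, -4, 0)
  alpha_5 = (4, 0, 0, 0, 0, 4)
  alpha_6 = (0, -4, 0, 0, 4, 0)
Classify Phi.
D_6

Compute the Cartan integers a_ij = 2(alpha_i, alpha_j)/(alpha_j, alpha_j); the resulting 6x6 Cartan matrix is
[[2, 0, -1, 0, -1, 0], [0, 2, -1, -1, 0, -1], [-1, -1, 2, 0, 0, 0], [0, -1, 0, 2, 0, 0], [-1, 0, 0, 0, 2, 0], [0, -1, 0, 0, 0, 2]].
All simple roots have the same length, so the diagram is simply laced. The associated Dynkin diagram is a chain of 4 nodes with a fork of two nodes at one end (D_6), so the type is D_6 (the algebra so(12)).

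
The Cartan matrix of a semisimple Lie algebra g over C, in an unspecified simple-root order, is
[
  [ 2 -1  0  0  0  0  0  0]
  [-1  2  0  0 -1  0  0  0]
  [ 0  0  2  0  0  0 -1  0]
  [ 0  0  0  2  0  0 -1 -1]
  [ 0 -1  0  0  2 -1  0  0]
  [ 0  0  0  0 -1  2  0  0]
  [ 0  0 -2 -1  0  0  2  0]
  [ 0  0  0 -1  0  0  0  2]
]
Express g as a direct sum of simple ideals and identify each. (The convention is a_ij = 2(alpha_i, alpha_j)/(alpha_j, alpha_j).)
The diagram associated to this matrix has two connected components: the simple roots {alpha_1, alpha_2, alpha_5, alpha_6} form a chain of 4 nodes with single edges (A_4), and {alpha_3, alpha_4, alpha_7, alpha_8} form a chain of 4 nodes with a double edge at one end; the terminal node there is the unique short simple root (B_4). A semisimple Lie algebra decomposes uniquely as the direct sum of simple ideals, one per connected component of its Dynkin diagram, so g ≅ A_4 ⊕ B_4 (dimension 24 + 36 = 60).

A_4 (sl(5)) ⊕ B_4 (so(9))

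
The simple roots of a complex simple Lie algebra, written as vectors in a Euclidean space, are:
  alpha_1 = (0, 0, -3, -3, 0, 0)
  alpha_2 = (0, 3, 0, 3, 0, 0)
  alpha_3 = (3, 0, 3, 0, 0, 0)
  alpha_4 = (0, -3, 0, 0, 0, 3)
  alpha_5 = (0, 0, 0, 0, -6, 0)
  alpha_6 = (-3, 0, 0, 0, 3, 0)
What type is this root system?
C_6

Compute the Cartan integers a_ij = 2(alpha_i, alpha_j)/(alpha_j, alpha_j); the resulting 6x6 Cartan matrix is
[[2, -1, -1, 0, 0, 0], [-1, 2, 0, -1, 0, 0], [-1, 0, 2, 0, 0, -1], [0, -1, 0, 2, 0, 0], [0, 0, 0, 0, 2, -2], [0, 0, -1, 0, -1, 2]].
The roots have two lengths (squared-length ratio 2:1); the short ones are alpha_{1,2,3,4,6}. The associated Dynkin diagram is a chain of 6 nodes with a double edge at one end; the terminal node there is the unique long simple root (C_6), so the type is C_6 (the algebra sp(12)).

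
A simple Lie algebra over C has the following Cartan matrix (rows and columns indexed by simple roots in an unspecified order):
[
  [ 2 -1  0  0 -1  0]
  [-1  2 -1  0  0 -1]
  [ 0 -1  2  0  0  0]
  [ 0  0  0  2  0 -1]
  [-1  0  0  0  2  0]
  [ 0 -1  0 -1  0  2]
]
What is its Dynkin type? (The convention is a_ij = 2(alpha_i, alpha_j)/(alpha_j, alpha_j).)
The matrix has rank 6 with 2's on the diagonal. Reading the off-diagonal entries as Dynkin edges (a single edge where a_ij = a_ji = -1; a double or triple edge where a_ij * a_ji = 2 or 3), the diagram is a chain of 5 nodes with one extra node attached to the third node from one end (E_6). One simple-root ordering that puts it in standard form is (alpha_4, alpha_3, alpha_6, alpha_2, alpha_1, alpha_5). So the algebra is type E_6.

type E_6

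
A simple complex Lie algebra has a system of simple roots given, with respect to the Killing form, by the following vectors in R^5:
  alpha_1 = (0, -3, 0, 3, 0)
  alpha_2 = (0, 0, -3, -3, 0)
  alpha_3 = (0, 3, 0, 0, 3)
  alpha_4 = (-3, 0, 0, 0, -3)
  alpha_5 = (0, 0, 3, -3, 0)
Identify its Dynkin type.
D_5 (so(10))

Compute the Cartan integers a_ij = 2(alpha_i, alpha_j)/(alpha_j, alpha_j); the resulting 5x5 Cartan matrix is
[[2, -1, -1, 0, -1], [-1, 2, 0, 0, 0], [-1, 0, 2, -1, 0], [0, 0, -1, 2, 0], [-1, 0, 0, 0, 2]].
All simple roots have the same length, so the diagram is simply laced. The associated Dynkin diagram is a chain of 3 nodes with a fork of two nodes at one end (D_5), so the type is D_5 (the algebra so(10)).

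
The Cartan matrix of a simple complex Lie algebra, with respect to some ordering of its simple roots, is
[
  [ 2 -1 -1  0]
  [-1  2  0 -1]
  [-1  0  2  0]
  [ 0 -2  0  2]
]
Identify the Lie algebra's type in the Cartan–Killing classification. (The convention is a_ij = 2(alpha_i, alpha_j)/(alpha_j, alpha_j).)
C_4 (sp(8))

The matrix has rank 4 with 2's on the diagonal. Reading the off-diagonal entries as Dynkin edges (a single edge where a_ij = a_ji = -1; a double or triple edge where a_ij * a_ji = 2 or 3), the diagram is a chain of 4 nodes with a double edge at one end; the terminal node there is the unique long simple root (C_4). One simple-root ordering that puts it in standard form is (alpha_3, alpha_1, alpha_2, alpha_4). So the algebra is type C_4, i.e. sp(8).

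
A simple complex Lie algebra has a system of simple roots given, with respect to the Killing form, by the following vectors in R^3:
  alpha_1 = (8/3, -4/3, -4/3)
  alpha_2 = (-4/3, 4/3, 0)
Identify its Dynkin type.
G2

Compute the Cartan integers a_ij = 2(alpha_i, alpha_j)/(alpha_j, alpha_j); the resulting 2x2 Cartan matrix is
[[2, -3], [-1, 2]].
The roots have two lengths (squared-length ratio 3:1); the short ones are alpha_{2}. The associated Dynkin diagram is two nodes joined by a triple edge (G_2), so the type is G_2.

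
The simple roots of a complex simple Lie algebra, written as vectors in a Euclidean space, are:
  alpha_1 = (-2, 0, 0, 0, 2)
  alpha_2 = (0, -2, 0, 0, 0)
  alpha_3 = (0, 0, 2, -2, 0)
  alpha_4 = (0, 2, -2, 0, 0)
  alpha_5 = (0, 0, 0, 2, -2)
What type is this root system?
Compute the Cartan integers a_ij = 2(alpha_i, alpha_j)/(alpha_j, alpha_j); the resulting 5x5 Cartan matrix is
[[2, 0, 0, 0, -1], [0, 2, 0, -1, 0], [0, 0, 2, -1, -1], [0, -2, -1, 2, 0], [-1, 0, -1, 0, 2]].
The roots have two lengths (squared-length ratio 2:1); the short ones are alpha_{2}. The associated Dynkin diagram is a chain of 5 nodes with a double edge at one end; the terminal node there is the unique short simple root (B_5), so the type is B_5 (the algebra so(11)).

B_5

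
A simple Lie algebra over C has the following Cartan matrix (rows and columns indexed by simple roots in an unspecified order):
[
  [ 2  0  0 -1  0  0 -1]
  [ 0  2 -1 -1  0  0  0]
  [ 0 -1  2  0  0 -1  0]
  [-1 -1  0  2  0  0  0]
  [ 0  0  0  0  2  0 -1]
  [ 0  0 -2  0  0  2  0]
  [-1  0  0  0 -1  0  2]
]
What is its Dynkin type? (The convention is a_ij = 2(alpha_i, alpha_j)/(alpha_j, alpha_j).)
C7

The matrix has rank 7 with 2's on the diagonal. Reading the off-diagonal entries as Dynkin edges (a single edge where a_ij = a_ji = -1; a double or triple edge where a_ij * a_ji = 2 or 3), the diagram is a chain of 7 nodes with a double edge at one end; the terminal node there is the unique long simple root (C_7). One simple-root ordering that puts it in standard form is (alpha_5, alpha_7, alpha_1, alpha_4, alpha_2, alpha_3, alpha_6). So the algebra is type C_7, i.e. sp(14).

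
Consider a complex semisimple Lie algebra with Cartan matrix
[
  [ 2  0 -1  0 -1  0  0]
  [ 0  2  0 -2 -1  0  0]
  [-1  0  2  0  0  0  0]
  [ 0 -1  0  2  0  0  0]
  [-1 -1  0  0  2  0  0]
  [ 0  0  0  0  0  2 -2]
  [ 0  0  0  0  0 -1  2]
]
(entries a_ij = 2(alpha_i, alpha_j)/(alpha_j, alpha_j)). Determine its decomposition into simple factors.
The diagram associated to this matrix has two connected components: the simple roots {alpha_6, alpha_7} form a chain of 2 nodes with a double edge at one end; the terminal node there is the unique short simple root (B_2), and {alpha_1, alpha_2, alpha_3, alpha_4, alpha_5} form a chain of 5 nodes with a double edge at one end; the terminal node there is the unique short simple root (B_5). A semisimple Lie algebra decomposes uniquely as the direct sum of simple ideals, one per connected component of its Dynkin diagram, so g ≅ B_2 ⊕ B_5 (dimension 10 + 55 = 65).

B2 ⊕ B5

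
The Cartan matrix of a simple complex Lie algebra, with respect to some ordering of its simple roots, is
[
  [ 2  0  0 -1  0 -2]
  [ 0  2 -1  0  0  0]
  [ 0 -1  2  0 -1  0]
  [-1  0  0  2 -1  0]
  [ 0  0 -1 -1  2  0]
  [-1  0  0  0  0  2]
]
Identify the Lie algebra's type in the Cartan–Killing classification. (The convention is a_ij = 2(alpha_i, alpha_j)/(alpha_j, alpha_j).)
B_6

The matrix has rank 6 with 2's on the diagonal. Reading the off-diagonal entries as Dynkin edges (a single edge where a_ij = a_ji = -1; a double or triple edge where a_ij * a_ji = 2 or 3), the diagram is a chain of 6 nodes with a double edge at one end; the terminal node there is the unique short simple root (B_6). One simple-root ordering that puts it in standard form is (alpha_2, alpha_3, alpha_5, alpha_4, alpha_1, alpha_6). So the algebra is type B_6, i.e. so(13).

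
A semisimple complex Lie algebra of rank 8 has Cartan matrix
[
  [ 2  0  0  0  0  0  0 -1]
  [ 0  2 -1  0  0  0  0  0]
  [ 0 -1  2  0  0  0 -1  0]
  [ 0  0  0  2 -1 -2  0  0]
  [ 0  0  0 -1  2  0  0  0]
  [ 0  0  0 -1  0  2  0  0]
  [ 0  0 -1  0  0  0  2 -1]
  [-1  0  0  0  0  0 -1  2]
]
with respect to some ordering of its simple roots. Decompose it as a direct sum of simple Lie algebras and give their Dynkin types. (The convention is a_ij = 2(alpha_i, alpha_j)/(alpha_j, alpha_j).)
The diagram associated to this matrix has two connected components: the simple roots {alpha_1, alpha_2, alpha_3, alpha_7, alpha_8} form a chain of 5 nodes with single edges (A_5), and {alpha_4, alpha_5, alpha_6} form a chain of 3 nodes with a double edge at one end; the terminal node there is the unique short simple root (B_3). A semisimple Lie algebra decomposes uniquely as the direct sum of simple ideals, one per connected component of its Dynkin diagram, so g ≅ A_5 ⊕ B_3 (dimension 35 + 21 = 56).

A_5 + B_3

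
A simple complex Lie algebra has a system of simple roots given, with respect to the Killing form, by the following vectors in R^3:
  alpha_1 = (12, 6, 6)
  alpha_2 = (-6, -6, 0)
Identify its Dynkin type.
Compute the Cartan integers a_ij = 2(alpha_i, alpha_j)/(alpha_j, alpha_j); the resulting 2x2 Cartan matrix is
[[2, -3], [-1, 2]].
The roots have two lengths (squared-length ratio 3:1); the short ones are alpha_{2}. The associated Dynkin diagram is two nodes joined by a triple edge (G_2), so the type is G_2.

G_2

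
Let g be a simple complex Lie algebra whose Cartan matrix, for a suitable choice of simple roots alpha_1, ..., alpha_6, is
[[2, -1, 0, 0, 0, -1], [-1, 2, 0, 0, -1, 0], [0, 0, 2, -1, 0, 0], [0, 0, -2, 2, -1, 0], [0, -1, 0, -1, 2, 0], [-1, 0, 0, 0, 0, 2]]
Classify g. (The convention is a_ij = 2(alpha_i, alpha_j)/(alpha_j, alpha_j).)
B_6

The matrix has rank 6 with 2's on the diagonal. Reading the off-diagonal entries as Dynkin edges (a single edge where a_ij = a_ji = -1; a double or triple edge where a_ij * a_ji = 2 or 3), the diagram is a chain of 6 nodes with a double edge at one end; the terminal node there is the unique short simple root (B_6). One simple-root ordering that puts it in standard form is (alpha_6, alpha_1, alpha_2, alpha_5, alpha_4, alpha_3). So the algebra is type B_6, i.e. so(13).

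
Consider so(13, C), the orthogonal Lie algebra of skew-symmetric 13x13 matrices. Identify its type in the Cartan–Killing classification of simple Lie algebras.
This is so(13) with 13 odd, which has dimension 13(13-1)/2 = 78 and rank (13-1)/2 = 6. In the classification of classical Lie algebras, the orthogonal algebra so(2n+1) in an odd number of variables has type B_n; here n = 6, so the Dynkin diagram is a chain of 6 nodes with a double edge at one end; the terminal node there is the unique short simple root (B_6). Hence the type is B_6.

B_6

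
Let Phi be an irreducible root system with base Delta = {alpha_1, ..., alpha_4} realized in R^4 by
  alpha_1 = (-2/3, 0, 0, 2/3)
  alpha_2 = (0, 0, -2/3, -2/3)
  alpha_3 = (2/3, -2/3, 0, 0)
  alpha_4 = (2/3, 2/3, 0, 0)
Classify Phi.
Compute the Cartan integers a_ij = 2(alpha_i, alpha_j)/(alpha_j, alpha_j); the resulting 4x4 Cartan matrix is
[[2, -1, -1, -1], [-1, 2, 0, 0], [-1, 0, 2, 0], [-1, 0, 0, 2]].
All simple roots have the same length, so the diagram is simply laced. The associated Dynkin diagram is a chain of 2 nodes with a fork of two nodes at one end (D_4), so the type is D_4 (the algebra so(8)).

D4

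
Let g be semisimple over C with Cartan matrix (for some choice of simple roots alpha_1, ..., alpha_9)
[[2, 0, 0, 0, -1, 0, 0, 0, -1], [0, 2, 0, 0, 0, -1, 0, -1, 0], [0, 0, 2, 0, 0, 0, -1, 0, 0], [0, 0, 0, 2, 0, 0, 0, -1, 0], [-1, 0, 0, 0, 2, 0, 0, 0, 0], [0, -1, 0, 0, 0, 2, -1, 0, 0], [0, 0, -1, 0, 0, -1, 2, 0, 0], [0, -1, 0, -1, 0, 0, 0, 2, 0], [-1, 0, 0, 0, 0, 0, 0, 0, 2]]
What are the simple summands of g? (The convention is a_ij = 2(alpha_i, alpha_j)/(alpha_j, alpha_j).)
The diagram associated to this matrix has two connected components: the simple roots {alpha_1, alpha_5, alpha_9} form a chain of 3 nodes with single edges (A_3), and {alpha_2, alpha_3, alpha_4, alpha_6, alpha_7, alpha_8} form a chain of 6 nodes with single edges (A_6). A semisimple Lie algebra decomposes uniquely as the direct sum of simple ideals, one per connected component of its Dynkin diagram, so g ≅ A_3 ⊕ A_6 (dimension 15 + 48 = 63).

type A_3 + type A_6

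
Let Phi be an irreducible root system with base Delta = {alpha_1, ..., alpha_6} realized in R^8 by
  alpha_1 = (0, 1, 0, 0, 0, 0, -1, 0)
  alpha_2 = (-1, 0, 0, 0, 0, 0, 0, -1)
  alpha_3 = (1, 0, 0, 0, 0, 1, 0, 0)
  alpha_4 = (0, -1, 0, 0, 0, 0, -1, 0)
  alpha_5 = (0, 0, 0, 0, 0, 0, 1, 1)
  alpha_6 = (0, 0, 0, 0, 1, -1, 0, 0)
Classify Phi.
Compute the Cartan integers a_ij = 2(alpha_i, alpha_j)/(alpha_j, alpha_j); the resulting 6x6 Cartan matrix is
[[2, 0, 0, 0, -1, 0], [0, 2, -1, 0, -1, 0], [0, -1, 2, 0, 0, -1], [0, 0, 0, 2, -1, 0], [-1, -1, 0, -1, 2, 0], [0, 0, -1, 0, 0, 2]].
All simple roots have the same length, so the diagram is simply laced. The associated Dynkin diagram is a chain of 4 nodes with a fork of two nodes at one end (D_6), so the type is D_6 (the algebra so(12)).

D6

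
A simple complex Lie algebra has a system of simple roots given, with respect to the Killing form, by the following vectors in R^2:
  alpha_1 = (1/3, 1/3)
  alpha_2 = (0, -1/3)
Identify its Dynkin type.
Compute the Cartan integers a_ij = 2(alpha_i, alpha_j)/(alpha_j, alpha_j); the resulting 2x2 Cartan matrix is
[[2, -2], [-1, 2]].
The roots have two lengths (squared-length ratio 2:1); the short ones are alpha_{2}. The associated Dynkin diagram is a chain of 2 nodes with a double edge at one end; the terminal node there is the unique short simple root (B_2), so the type is B_2 (the algebra so(5)).

B_2 (so(5))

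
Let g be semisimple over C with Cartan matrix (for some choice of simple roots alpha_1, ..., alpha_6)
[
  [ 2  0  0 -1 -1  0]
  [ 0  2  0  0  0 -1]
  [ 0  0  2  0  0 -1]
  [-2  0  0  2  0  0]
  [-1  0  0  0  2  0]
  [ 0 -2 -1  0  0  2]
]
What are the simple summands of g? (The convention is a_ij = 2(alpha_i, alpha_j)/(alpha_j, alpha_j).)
B3 ⊕ C3

The diagram associated to this matrix has two connected components: the simple roots {alpha_2, alpha_3, alpha_6} form a chain of 3 nodes with a double edge at one end; the terminal node there is the unique short simple root (B_3), and {alpha_1, alpha_4, alpha_5} form a chain of 3 nodes with a double edge at one end; the terminal node there is the unique long simple root (C_3). A semisimple Lie algebra decomposes uniquely as the direct sum of simple ideals, one per connected component of its Dynkin diagram, so g ≅ B_3 ⊕ C_3 (dimension 21 + 21 = 42).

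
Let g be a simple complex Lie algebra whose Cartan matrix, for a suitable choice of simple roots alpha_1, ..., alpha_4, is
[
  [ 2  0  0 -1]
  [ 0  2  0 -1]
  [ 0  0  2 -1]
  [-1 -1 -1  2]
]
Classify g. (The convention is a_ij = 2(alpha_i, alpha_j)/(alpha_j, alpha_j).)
The matrix has rank 4 with 2's on the diagonal. Reading the off-diagonal entries as Dynkin edges (a single edge where a_ij = a_ji = -1; a double or triple edge where a_ij * a_ji = 2 or 3), the diagram is a chain of 2 nodes with a fork of two nodes at one end (D_4). One simple-root ordering that puts it in standard form is (alpha_3, alpha_4, alpha_1, alpha_2). So the algebra is type D_4, i.e. so(8).

D4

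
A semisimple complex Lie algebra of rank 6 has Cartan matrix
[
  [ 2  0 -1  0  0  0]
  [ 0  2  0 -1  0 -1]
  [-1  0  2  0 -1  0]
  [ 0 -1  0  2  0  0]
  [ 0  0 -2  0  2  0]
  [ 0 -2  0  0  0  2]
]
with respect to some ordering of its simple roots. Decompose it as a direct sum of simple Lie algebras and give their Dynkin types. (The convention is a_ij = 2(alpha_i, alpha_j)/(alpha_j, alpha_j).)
C_3 ⊕ C_3

The diagram associated to this matrix has two connected components: the simple roots {alpha_2, alpha_4, alpha_6} form a chain of 3 nodes with a double edge at one end; the terminal node there is the unique long simple root (C_3), and {alpha_1, alpha_3, alpha_5} form a chain of 3 nodes with a double edge at one end; the terminal node there is the unique long simple root (C_3). A semisimple Lie algebra decomposes uniquely as the direct sum of simple ideals, one per connected component of its Dynkin diagram, so g ≅ C_3 ⊕ C_3 (dimension 21 + 21 = 42).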